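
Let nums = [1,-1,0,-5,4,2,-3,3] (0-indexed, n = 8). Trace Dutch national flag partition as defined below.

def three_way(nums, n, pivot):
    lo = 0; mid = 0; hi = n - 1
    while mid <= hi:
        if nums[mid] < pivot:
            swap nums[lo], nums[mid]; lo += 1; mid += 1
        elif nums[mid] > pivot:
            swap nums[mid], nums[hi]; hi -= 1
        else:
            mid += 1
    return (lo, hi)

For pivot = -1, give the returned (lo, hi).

pivot = -1; lo=0, mid=0, hi=7
nums[mid]=1>-1: swap nums[0],nums[7]; hi=6 → [3,-1,0,-5,4,2,-3,1]
nums[mid]=3>-1: swap nums[0],nums[6]; hi=5 → [-3,-1,0,-5,4,2,3,1]
nums[mid]=-3<-1: swap nums[0],nums[0]; lo=1,mid=1 → [-3,-1,0,-5,4,2,3,1]
nums[mid]=-1=-1: mid=2
nums[mid]=0>-1: swap nums[2],nums[5]; hi=4 → [-3,-1,2,-5,4,0,3,1]
nums[mid]=2>-1: swap nums[2],nums[4]; hi=3 → [-3,-1,4,-5,2,0,3,1]
nums[mid]=4>-1: swap nums[2],nums[3]; hi=2 → [-3,-1,-5,4,2,0,3,1]
nums[mid]=-5<-1: swap nums[1],nums[2]; lo=2,mid=3 → [-3,-5,-1,4,2,0,3,1]
end: lo=2, hi=2; nums = [-3,-5,-1,4,2,0,3,1]

(2, 2)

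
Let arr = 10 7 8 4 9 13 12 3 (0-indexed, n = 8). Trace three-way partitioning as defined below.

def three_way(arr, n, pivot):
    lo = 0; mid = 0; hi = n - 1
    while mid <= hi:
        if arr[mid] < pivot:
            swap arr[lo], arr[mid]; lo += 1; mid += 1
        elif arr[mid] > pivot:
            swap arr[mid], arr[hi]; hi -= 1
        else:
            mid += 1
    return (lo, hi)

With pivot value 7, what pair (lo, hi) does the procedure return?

(2, 2)

pivot = 7; lo=0, mid=0, hi=7
arr[mid]=10>7: swap arr[0],arr[7]; hi=6 → 3 7 8 4 9 13 12 10
arr[mid]=3<7: swap arr[0],arr[0]; lo=1,mid=1 → 3 7 8 4 9 13 12 10
arr[mid]=7=7: mid=2
arr[mid]=8>7: swap arr[2],arr[6]; hi=5 → 3 7 12 4 9 13 8 10
arr[mid]=12>7: swap arr[2],arr[5]; hi=4 → 3 7 13 4 9 12 8 10
arr[mid]=13>7: swap arr[2],arr[4]; hi=3 → 3 7 9 4 13 12 8 10
arr[mid]=9>7: swap arr[2],arr[3]; hi=2 → 3 7 4 9 13 12 8 10
arr[mid]=4<7: swap arr[1],arr[2]; lo=2,mid=3 → 3 4 7 9 13 12 8 10
end: lo=2, hi=2; arr = 3 4 7 9 13 12 8 10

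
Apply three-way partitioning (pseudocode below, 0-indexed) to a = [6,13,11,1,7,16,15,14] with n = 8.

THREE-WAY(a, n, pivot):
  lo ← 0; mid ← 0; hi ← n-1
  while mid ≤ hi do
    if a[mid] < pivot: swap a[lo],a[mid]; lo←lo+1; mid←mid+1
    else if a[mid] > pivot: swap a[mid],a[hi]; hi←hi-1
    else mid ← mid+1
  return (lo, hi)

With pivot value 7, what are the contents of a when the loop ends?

[6,1,7,11,16,15,14,13]

lo=0 mid=0 hi=7
6<7: swap(0,0), lo=1 mid=1 ⇒ [6,13,11,1,7,16,15,14]
13>7: swap(1,7), hi=6 ⇒ [6,14,11,1,7,16,15,13]
14>7: swap(1,6), hi=5 ⇒ [6,15,11,1,7,16,14,13]
15>7: swap(1,5), hi=4 ⇒ [6,16,11,1,7,15,14,13]
16>7: swap(1,4), hi=3 ⇒ [6,7,11,1,16,15,14,13]
7=7: mid=2
11>7: swap(2,3), hi=2 ⇒ [6,7,1,11,16,15,14,13]
1<7: swap(1,2), lo=2 mid=3 ⇒ [6,1,7,11,16,15,14,13]
done. lo=2 hi=2; a=[6,1,7,11,16,15,14,13]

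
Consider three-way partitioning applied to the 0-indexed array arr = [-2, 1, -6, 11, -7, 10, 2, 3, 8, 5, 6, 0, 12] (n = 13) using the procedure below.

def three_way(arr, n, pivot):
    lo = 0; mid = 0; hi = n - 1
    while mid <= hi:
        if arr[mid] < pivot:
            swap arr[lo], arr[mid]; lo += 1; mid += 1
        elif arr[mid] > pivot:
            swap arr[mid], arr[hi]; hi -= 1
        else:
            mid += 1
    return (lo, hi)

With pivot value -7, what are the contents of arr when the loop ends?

pivot = -7; lo=0, mid=0, hi=12
arr[mid]=-2>-7: swap arr[0],arr[12]; hi=11 → [12, 1, -6, 11, -7, 10, 2, 3, 8, 5, 6, 0, -2]
arr[mid]=12>-7: swap arr[0],arr[11]; hi=10 → [0, 1, -6, 11, -7, 10, 2, 3, 8, 5, 6, 12, -2]
arr[mid]=0>-7: swap arr[0],arr[10]; hi=9 → [6, 1, -6, 11, -7, 10, 2, 3, 8, 5, 0, 12, -2]
arr[mid]=6>-7: swap arr[0],arr[9]; hi=8 → [5, 1, -6, 11, -7, 10, 2, 3, 8, 6, 0, 12, -2]
arr[mid]=5>-7: swap arr[0],arr[8]; hi=7 → [8, 1, -6, 11, -7, 10, 2, 3, 5, 6, 0, 12, -2]
arr[mid]=8>-7: swap arr[0],arr[7]; hi=6 → [3, 1, -6, 11, -7, 10, 2, 8, 5, 6, 0, 12, -2]
arr[mid]=3>-7: swap arr[0],arr[6]; hi=5 → [2, 1, -6, 11, -7, 10, 3, 8, 5, 6, 0, 12, -2]
arr[mid]=2>-7: swap arr[0],arr[5]; hi=4 → [10, 1, -6, 11, -7, 2, 3, 8, 5, 6, 0, 12, -2]
arr[mid]=10>-7: swap arr[0],arr[4]; hi=3 → [-7, 1, -6, 11, 10, 2, 3, 8, 5, 6, 0, 12, -2]
arr[mid]=-7=-7: mid=1
arr[mid]=1>-7: swap arr[1],arr[3]; hi=2 → [-7, 11, -6, 1, 10, 2, 3, 8, 5, 6, 0, 12, -2]
arr[mid]=11>-7: swap arr[1],arr[2]; hi=1 → [-7, -6, 11, 1, 10, 2, 3, 8, 5, 6, 0, 12, -2]
arr[mid]=-6>-7: swap arr[1],arr[1]; hi=0 → [-7, -6, 11, 1, 10, 2, 3, 8, 5, 6, 0, 12, -2]
end: lo=0, hi=0; arr = [-7, -6, 11, 1, 10, 2, 3, 8, 5, 6, 0, 12, -2]

[-7, -6, 11, 1, 10, 2, 3, 8, 5, 6, 0, 12, -2]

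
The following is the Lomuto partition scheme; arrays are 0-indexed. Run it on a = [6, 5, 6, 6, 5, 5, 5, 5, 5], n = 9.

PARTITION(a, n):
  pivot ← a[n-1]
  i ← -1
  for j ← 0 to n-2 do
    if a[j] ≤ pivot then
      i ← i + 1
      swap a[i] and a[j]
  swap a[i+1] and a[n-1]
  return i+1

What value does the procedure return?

pivot=5, i=-1
j=0: 6>5, skip
j=1: 5≤5, i=0, swap(0,1) ⇒ [5, 6, 6, 6, 5, 5, 5, 5, 5]
j=2: 6>5, skip
j=3: 6>5, skip
j=4: 5≤5, i=1, swap(1,4) ⇒ [5, 5, 6, 6, 6, 5, 5, 5, 5]
j=5: 5≤5, i=2, swap(2,5) ⇒ [5, 5, 5, 6, 6, 6, 5, 5, 5]
j=6: 5≤5, i=3, swap(3,6) ⇒ [5, 5, 5, 5, 6, 6, 6, 5, 5]
j=7: 5≤5, i=4, swap(4,7) ⇒ [5, 5, 5, 5, 5, 6, 6, 6, 5]
swap(5,8) ⇒ [5, 5, 5, 5, 5, 5, 6, 6, 6]; return 5

5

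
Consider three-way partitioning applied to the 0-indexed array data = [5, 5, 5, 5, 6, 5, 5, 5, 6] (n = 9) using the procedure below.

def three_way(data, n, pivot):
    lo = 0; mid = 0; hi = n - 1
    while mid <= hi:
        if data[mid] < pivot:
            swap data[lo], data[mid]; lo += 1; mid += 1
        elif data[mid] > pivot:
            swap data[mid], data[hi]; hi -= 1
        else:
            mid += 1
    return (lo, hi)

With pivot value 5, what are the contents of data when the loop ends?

[5, 5, 5, 5, 5, 5, 5, 6, 6]

pivot = 5; lo=0, mid=0, hi=8
data[mid]=5=5: mid=1
data[mid]=5=5: mid=2
data[mid]=5=5: mid=3
data[mid]=5=5: mid=4
data[mid]=6>5: swap data[4],data[8]; hi=7 → [5, 5, 5, 5, 6, 5, 5, 5, 6]
data[mid]=6>5: swap data[4],data[7]; hi=6 → [5, 5, 5, 5, 5, 5, 5, 6, 6]
data[mid]=5=5: mid=5
data[mid]=5=5: mid=6
data[mid]=5=5: mid=7
end: lo=0, hi=6; data = [5, 5, 5, 5, 5, 5, 5, 6, 6]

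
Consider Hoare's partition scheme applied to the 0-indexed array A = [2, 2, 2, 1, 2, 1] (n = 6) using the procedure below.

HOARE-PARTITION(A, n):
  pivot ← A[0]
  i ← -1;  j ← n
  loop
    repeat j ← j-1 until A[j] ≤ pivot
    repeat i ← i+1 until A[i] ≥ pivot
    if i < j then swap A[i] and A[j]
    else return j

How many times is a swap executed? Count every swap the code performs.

3

pivot=2
j stops at 5 (1), i stops at 0 (2); swap ⇒ [1, 2, 2, 1, 2, 2]
j stops at 4 (2), i stops at 1 (2); swap ⇒ [1, 2, 2, 1, 2, 2]
j stops at 3 (1), i stops at 2 (2); swap ⇒ [1, 2, 1, 2, 2, 2]
j stops at 2, i stops at 3; i≥j ⇒ return 2. A=[1, 2, 1, 2, 2, 2]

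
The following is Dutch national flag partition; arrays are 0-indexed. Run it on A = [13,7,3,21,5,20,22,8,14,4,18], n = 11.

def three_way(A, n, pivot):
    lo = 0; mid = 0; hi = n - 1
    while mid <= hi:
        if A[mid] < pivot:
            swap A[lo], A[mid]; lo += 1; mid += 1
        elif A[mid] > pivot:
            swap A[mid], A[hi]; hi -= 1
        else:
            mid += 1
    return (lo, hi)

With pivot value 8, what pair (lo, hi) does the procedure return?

(4, 4)

pivot = 8; lo=0, mid=0, hi=10
A[mid]=13>8: swap A[0],A[10]; hi=9 → [18,7,3,21,5,20,22,8,14,4,13]
A[mid]=18>8: swap A[0],A[9]; hi=8 → [4,7,3,21,5,20,22,8,14,18,13]
A[mid]=4<8: swap A[0],A[0]; lo=1,mid=1 → [4,7,3,21,5,20,22,8,14,18,13]
A[mid]=7<8: swap A[1],A[1]; lo=2,mid=2 → [4,7,3,21,5,20,22,8,14,18,13]
A[mid]=3<8: swap A[2],A[2]; lo=3,mid=3 → [4,7,3,21,5,20,22,8,14,18,13]
A[mid]=21>8: swap A[3],A[8]; hi=7 → [4,7,3,14,5,20,22,8,21,18,13]
A[mid]=14>8: swap A[3],A[7]; hi=6 → [4,7,3,8,5,20,22,14,21,18,13]
A[mid]=8=8: mid=4
A[mid]=5<8: swap A[3],A[4]; lo=4,mid=5 → [4,7,3,5,8,20,22,14,21,18,13]
A[mid]=20>8: swap A[5],A[6]; hi=5 → [4,7,3,5,8,22,20,14,21,18,13]
A[mid]=22>8: swap A[5],A[5]; hi=4 → [4,7,3,5,8,22,20,14,21,18,13]
end: lo=4, hi=4; A = [4,7,3,5,8,22,20,14,21,18,13]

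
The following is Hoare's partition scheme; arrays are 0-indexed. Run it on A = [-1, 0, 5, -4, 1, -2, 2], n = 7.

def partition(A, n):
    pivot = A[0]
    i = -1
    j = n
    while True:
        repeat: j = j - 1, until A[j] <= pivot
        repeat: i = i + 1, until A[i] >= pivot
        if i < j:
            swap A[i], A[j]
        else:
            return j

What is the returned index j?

pivot = A[0] = -1; i = -1, j = 7
j→5 (A[5]=-2≤-1), i→0 (A[0]=-1≥-1); i<j, swap → [-2, 0, 5, -4, 1, -1, 2]
j→3 (A[3]=-4≤-1), i→1 (A[1]=0≥-1); i<j, swap → [-2, -4, 5, 0, 1, -1, 2]
j→1, i→2; i≥j, return j=1. A = [-2, -4, 5, 0, 1, -1, 2]

1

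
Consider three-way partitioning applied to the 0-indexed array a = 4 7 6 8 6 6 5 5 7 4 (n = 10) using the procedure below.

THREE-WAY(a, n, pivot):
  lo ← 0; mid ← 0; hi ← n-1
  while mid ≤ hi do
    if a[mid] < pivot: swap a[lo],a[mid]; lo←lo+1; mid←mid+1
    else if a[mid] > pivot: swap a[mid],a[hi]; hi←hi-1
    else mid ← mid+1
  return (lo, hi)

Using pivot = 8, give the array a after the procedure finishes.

pivot = 8; lo=0, mid=0, hi=9
a[mid]=4<8: swap a[0],a[0]; lo=1,mid=1 → 4 7 6 8 6 6 5 5 7 4
a[mid]=7<8: swap a[1],a[1]; lo=2,mid=2 → 4 7 6 8 6 6 5 5 7 4
a[mid]=6<8: swap a[2],a[2]; lo=3,mid=3 → 4 7 6 8 6 6 5 5 7 4
a[mid]=8=8: mid=4
a[mid]=6<8: swap a[3],a[4]; lo=4,mid=5 → 4 7 6 6 8 6 5 5 7 4
a[mid]=6<8: swap a[4],a[5]; lo=5,mid=6 → 4 7 6 6 6 8 5 5 7 4
a[mid]=5<8: swap a[5],a[6]; lo=6,mid=7 → 4 7 6 6 6 5 8 5 7 4
a[mid]=5<8: swap a[6],a[7]; lo=7,mid=8 → 4 7 6 6 6 5 5 8 7 4
a[mid]=7<8: swap a[7],a[8]; lo=8,mid=9 → 4 7 6 6 6 5 5 7 8 4
a[mid]=4<8: swap a[8],a[9]; lo=9,mid=10 → 4 7 6 6 6 5 5 7 4 8
end: lo=9, hi=9; a = 4 7 6 6 6 5 5 7 4 8

4 7 6 6 6 5 5 7 4 8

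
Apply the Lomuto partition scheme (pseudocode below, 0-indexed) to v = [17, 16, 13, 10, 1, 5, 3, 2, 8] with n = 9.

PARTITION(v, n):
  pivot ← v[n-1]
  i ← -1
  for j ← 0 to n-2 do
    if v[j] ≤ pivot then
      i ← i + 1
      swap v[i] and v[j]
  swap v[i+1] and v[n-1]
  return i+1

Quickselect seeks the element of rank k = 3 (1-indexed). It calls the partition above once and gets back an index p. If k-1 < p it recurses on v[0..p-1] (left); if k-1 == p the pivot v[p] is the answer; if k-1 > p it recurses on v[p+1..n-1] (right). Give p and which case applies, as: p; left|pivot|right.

pivot = v[8] = 8; i = -1
j=0: v[0]=17 > 8 → no swap
j=1: v[1]=16 > 8 → no swap
j=2: v[2]=13 > 8 → no swap
j=3: v[3]=10 > 8 → no swap
j=4: v[4]=1 ≤ 8 → i=0, swap v[0],v[4] → [1, 16, 13, 10, 17, 5, 3, 2, 8]
j=5: v[5]=5 ≤ 8 → i=1, swap v[1],v[5] → [1, 5, 13, 10, 17, 16, 3, 2, 8]
j=6: v[6]=3 ≤ 8 → i=2, swap v[2],v[6] → [1, 5, 3, 10, 17, 16, 13, 2, 8]
j=7: v[7]=2 ≤ 8 → i=3, swap v[3],v[7] → [1, 5, 3, 2, 17, 16, 13, 10, 8]
final swap v[4],v[8] → [1, 5, 3, 2, 8, 16, 13, 10, 17]; return 4
p = 4; k-1 = 2 < 4 ⇒ left

4; left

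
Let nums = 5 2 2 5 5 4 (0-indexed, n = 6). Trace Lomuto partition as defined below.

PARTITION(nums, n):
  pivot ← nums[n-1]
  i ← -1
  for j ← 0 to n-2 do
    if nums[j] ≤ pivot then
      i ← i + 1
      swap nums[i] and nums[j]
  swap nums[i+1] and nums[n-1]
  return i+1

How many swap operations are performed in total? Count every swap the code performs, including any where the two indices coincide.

pivot=4, i=-1
j=0: 5>4, skip
j=1: 2≤4, i=0, swap(0,1) ⇒ 2 5 2 5 5 4
j=2: 2≤4, i=1, swap(1,2) ⇒ 2 2 5 5 5 4
j=3: 5>4, skip
j=4: 5>4, skip
swap(2,5) ⇒ 2 2 4 5 5 5; return 2

3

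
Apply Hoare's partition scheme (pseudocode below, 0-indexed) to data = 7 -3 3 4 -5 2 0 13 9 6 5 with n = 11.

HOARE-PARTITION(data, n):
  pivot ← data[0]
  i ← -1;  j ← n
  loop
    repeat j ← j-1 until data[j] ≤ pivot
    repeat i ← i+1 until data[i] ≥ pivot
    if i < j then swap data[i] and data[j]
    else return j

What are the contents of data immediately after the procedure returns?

pivot = data[0] = 7; i = -1, j = 11
j→10 (data[10]=5≤7), i→0 (data[0]=7≥7); i<j, swap → 5 -3 3 4 -5 2 0 13 9 6 7
j→9 (data[9]=6≤7), i→7 (data[7]=13≥7); i<j, swap → 5 -3 3 4 -5 2 0 6 9 13 7
j→7, i→8; i≥j, return j=7. data = 5 -3 3 4 -5 2 0 6 9 13 7

5 -3 3 4 -5 2 0 6 9 13 7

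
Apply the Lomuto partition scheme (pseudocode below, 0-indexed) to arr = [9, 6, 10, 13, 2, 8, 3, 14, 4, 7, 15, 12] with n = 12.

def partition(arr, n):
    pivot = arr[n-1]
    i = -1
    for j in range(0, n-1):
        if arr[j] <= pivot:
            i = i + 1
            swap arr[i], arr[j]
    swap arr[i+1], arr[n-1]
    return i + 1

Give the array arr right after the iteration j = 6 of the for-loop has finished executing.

[9, 6, 10, 2, 8, 3, 13, 14, 4, 7, 15, 12]

pivot=12, i=-1
j=0: 9≤12, i=0, swap(0,0) ⇒ [9, 6, 10, 13, 2, 8, 3, 14, 4, 7, 15, 12]
j=1: 6≤12, i=1, swap(1,1) ⇒ [9, 6, 10, 13, 2, 8, 3, 14, 4, 7, 15, 12]
j=2: 10≤12, i=2, swap(2,2) ⇒ [9, 6, 10, 13, 2, 8, 3, 14, 4, 7, 15, 12]
j=3: 13>12, skip
j=4: 2≤12, i=3, swap(3,4) ⇒ [9, 6, 10, 2, 13, 8, 3, 14, 4, 7, 15, 12]
j=5: 8≤12, i=4, swap(4,5) ⇒ [9, 6, 10, 2, 8, 13, 3, 14, 4, 7, 15, 12]
j=6: 3≤12, i=5, swap(5,6) ⇒ [9, 6, 10, 2, 8, 3, 13, 14, 4, 7, 15, 12]
(after j=6) arr = [9, 6, 10, 2, 8, 3, 13, 14, 4, 7, 15, 12]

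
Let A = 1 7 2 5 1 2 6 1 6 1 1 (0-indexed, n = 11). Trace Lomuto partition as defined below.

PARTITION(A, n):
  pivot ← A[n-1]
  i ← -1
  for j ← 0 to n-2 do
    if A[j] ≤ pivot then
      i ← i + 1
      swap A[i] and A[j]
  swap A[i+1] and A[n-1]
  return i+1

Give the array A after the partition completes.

1 1 1 1 1 2 6 2 6 5 7

pivot=1, i=-1
j=0: 1≤1, i=0, swap(0,0) ⇒ 1 7 2 5 1 2 6 1 6 1 1
j=1: 7>1, skip
j=2: 2>1, skip
j=3: 5>1, skip
j=4: 1≤1, i=1, swap(1,4) ⇒ 1 1 2 5 7 2 6 1 6 1 1
j=5: 2>1, skip
j=6: 6>1, skip
j=7: 1≤1, i=2, swap(2,7) ⇒ 1 1 1 5 7 2 6 2 6 1 1
j=8: 6>1, skip
j=9: 1≤1, i=3, swap(3,9) ⇒ 1 1 1 1 7 2 6 2 6 5 1
swap(4,10) ⇒ 1 1 1 1 1 2 6 2 6 5 7; return 4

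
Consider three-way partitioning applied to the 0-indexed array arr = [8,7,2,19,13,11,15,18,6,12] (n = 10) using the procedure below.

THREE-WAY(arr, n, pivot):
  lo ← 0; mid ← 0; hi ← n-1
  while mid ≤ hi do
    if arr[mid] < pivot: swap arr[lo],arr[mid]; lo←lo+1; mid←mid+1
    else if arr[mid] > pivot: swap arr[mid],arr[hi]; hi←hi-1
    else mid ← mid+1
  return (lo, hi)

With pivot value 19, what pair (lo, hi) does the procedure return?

pivot = 19; lo=0, mid=0, hi=9
arr[mid]=8<19: swap arr[0],arr[0]; lo=1,mid=1 → [8,7,2,19,13,11,15,18,6,12]
arr[mid]=7<19: swap arr[1],arr[1]; lo=2,mid=2 → [8,7,2,19,13,11,15,18,6,12]
arr[mid]=2<19: swap arr[2],arr[2]; lo=3,mid=3 → [8,7,2,19,13,11,15,18,6,12]
arr[mid]=19=19: mid=4
arr[mid]=13<19: swap arr[3],arr[4]; lo=4,mid=5 → [8,7,2,13,19,11,15,18,6,12]
arr[mid]=11<19: swap arr[4],arr[5]; lo=5,mid=6 → [8,7,2,13,11,19,15,18,6,12]
arr[mid]=15<19: swap arr[5],arr[6]; lo=6,mid=7 → [8,7,2,13,11,15,19,18,6,12]
arr[mid]=18<19: swap arr[6],arr[7]; lo=7,mid=8 → [8,7,2,13,11,15,18,19,6,12]
arr[mid]=6<19: swap arr[7],arr[8]; lo=8,mid=9 → [8,7,2,13,11,15,18,6,19,12]
arr[mid]=12<19: swap arr[8],arr[9]; lo=9,mid=10 → [8,7,2,13,11,15,18,6,12,19]
end: lo=9, hi=9; arr = [8,7,2,13,11,15,18,6,12,19]

(9, 9)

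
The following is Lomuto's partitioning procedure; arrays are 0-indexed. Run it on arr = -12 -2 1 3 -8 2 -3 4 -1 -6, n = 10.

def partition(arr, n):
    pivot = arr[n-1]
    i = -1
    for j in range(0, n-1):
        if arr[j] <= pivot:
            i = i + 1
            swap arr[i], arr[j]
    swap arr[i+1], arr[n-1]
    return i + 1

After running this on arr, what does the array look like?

pivot=-6, i=-1
j=0: -12≤-6, i=0, swap(0,0) ⇒ -12 -2 1 3 -8 2 -3 4 -1 -6
j=1: -2>-6, skip
j=2: 1>-6, skip
j=3: 3>-6, skip
j=4: -8≤-6, i=1, swap(1,4) ⇒ -12 -8 1 3 -2 2 -3 4 -1 -6
j=5: 2>-6, skip
j=6: -3>-6, skip
j=7: 4>-6, skip
j=8: -1>-6, skip
swap(2,9) ⇒ -12 -8 -6 3 -2 2 -3 4 -1 1; return 2

-12 -8 -6 3 -2 2 -3 4 -1 1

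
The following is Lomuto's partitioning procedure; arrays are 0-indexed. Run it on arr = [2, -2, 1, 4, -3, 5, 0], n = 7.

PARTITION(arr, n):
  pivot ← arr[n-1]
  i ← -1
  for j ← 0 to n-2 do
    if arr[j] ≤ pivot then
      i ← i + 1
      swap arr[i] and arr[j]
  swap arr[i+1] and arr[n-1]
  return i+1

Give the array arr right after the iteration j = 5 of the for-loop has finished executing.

[-2, -3, 1, 4, 2, 5, 0]

pivot = arr[6] = 0; i = -1
j=0: arr[0]=2 > 0 → no swap
j=1: arr[1]=-2 ≤ 0 → i=0, swap arr[0],arr[1] → [-2, 2, 1, 4, -3, 5, 0]
j=2: arr[2]=1 > 0 → no swap
j=3: arr[3]=4 > 0 → no swap
j=4: arr[4]=-3 ≤ 0 → i=1, swap arr[1],arr[4] → [-2, -3, 1, 4, 2, 5, 0]
j=5: arr[5]=5 > 0 → no swap
(after j=5) arr = [-2, -3, 1, 4, 2, 5, 0]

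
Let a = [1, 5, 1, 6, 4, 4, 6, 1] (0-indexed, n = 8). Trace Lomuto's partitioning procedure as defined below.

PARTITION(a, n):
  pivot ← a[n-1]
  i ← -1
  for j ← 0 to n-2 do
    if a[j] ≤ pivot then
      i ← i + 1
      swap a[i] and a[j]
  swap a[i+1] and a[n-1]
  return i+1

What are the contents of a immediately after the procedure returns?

[1, 1, 1, 6, 4, 4, 6, 5]

pivot = a[7] = 1; i = -1
j=0: a[0]=1 ≤ 1 → i=0, swap a[0],a[0] (no change) → [1, 5, 1, 6, 4, 4, 6, 1]
j=1: a[1]=5 > 1 → no swap
j=2: a[2]=1 ≤ 1 → i=1, swap a[1],a[2] → [1, 1, 5, 6, 4, 4, 6, 1]
j=3: a[3]=6 > 1 → no swap
j=4: a[4]=4 > 1 → no swap
j=5: a[5]=4 > 1 → no swap
j=6: a[6]=6 > 1 → no swap
final swap a[2],a[7] → [1, 1, 1, 6, 4, 4, 6, 5]; return 2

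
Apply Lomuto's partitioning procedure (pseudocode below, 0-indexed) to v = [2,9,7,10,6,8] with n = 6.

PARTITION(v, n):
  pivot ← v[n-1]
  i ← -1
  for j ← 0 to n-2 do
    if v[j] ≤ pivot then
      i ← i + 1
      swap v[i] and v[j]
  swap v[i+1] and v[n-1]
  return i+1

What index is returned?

3

pivot = v[5] = 8; i = -1
j=0: v[0]=2 ≤ 8 → i=0, swap v[0],v[0] (no change) → [2,9,7,10,6,8]
j=1: v[1]=9 > 8 → no swap
j=2: v[2]=7 ≤ 8 → i=1, swap v[1],v[2] → [2,7,9,10,6,8]
j=3: v[3]=10 > 8 → no swap
j=4: v[4]=6 ≤ 8 → i=2, swap v[2],v[4] → [2,7,6,10,9,8]
final swap v[3],v[5] → [2,7,6,8,9,10]; return 3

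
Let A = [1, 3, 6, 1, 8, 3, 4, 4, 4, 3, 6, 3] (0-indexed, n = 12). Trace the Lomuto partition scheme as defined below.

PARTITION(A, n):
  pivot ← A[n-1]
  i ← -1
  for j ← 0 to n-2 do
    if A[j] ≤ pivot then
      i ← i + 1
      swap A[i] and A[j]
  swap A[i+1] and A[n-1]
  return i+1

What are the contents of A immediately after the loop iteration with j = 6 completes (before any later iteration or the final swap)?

pivot = A[11] = 3; i = -1
j=0: A[0]=1 ≤ 3 → i=0, swap A[0],A[0] (no change) → [1, 3, 6, 1, 8, 3, 4, 4, 4, 3, 6, 3]
j=1: A[1]=3 ≤ 3 → i=1, swap A[1],A[1] (no change) → [1, 3, 6, 1, 8, 3, 4, 4, 4, 3, 6, 3]
j=2: A[2]=6 > 3 → no swap
j=3: A[3]=1 ≤ 3 → i=2, swap A[2],A[3] → [1, 3, 1, 6, 8, 3, 4, 4, 4, 3, 6, 3]
j=4: A[4]=8 > 3 → no swap
j=5: A[5]=3 ≤ 3 → i=3, swap A[3],A[5] → [1, 3, 1, 3, 8, 6, 4, 4, 4, 3, 6, 3]
j=6: A[6]=4 > 3 → no swap
(after j=6) A = [1, 3, 1, 3, 8, 6, 4, 4, 4, 3, 6, 3]

[1, 3, 1, 3, 8, 6, 4, 4, 4, 3, 6, 3]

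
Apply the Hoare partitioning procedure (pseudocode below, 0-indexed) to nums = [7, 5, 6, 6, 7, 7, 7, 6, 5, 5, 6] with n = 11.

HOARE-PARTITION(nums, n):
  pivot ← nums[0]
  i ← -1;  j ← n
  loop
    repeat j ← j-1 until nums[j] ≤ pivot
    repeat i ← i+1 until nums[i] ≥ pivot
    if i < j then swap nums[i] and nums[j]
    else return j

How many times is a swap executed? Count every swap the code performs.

pivot=7
j stops at 10 (6), i stops at 0 (7); swap ⇒ [6, 5, 6, 6, 7, 7, 7, 6, 5, 5, 7]
j stops at 9 (5), i stops at 4 (7); swap ⇒ [6, 5, 6, 6, 5, 7, 7, 6, 5, 7, 7]
j stops at 8 (5), i stops at 5 (7); swap ⇒ [6, 5, 6, 6, 5, 5, 7, 6, 7, 7, 7]
j stops at 7 (6), i stops at 6 (7); swap ⇒ [6, 5, 6, 6, 5, 5, 6, 7, 7, 7, 7]
j stops at 6, i stops at 7; i≥j ⇒ return 6. nums=[6, 5, 6, 6, 5, 5, 6, 7, 7, 7, 7]

4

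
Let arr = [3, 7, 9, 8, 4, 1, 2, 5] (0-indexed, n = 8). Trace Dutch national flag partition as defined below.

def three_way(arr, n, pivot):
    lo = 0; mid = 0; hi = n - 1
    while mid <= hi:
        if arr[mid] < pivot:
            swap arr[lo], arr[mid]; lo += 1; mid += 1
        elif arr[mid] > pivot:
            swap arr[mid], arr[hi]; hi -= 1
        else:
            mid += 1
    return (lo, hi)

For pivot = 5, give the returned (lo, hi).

(4, 4)

lo=0 mid=0 hi=7
3<5: swap(0,0), lo=1 mid=1 ⇒ [3, 7, 9, 8, 4, 1, 2, 5]
7>5: swap(1,7), hi=6 ⇒ [3, 5, 9, 8, 4, 1, 2, 7]
5=5: mid=2
9>5: swap(2,6), hi=5 ⇒ [3, 5, 2, 8, 4, 1, 9, 7]
2<5: swap(1,2), lo=2 mid=3 ⇒ [3, 2, 5, 8, 4, 1, 9, 7]
8>5: swap(3,5), hi=4 ⇒ [3, 2, 5, 1, 4, 8, 9, 7]
1<5: swap(2,3), lo=3 mid=4 ⇒ [3, 2, 1, 5, 4, 8, 9, 7]
4<5: swap(3,4), lo=4 mid=5 ⇒ [3, 2, 1, 4, 5, 8, 9, 7]
done. lo=4 hi=4; arr=[3, 2, 1, 4, 5, 8, 9, 7]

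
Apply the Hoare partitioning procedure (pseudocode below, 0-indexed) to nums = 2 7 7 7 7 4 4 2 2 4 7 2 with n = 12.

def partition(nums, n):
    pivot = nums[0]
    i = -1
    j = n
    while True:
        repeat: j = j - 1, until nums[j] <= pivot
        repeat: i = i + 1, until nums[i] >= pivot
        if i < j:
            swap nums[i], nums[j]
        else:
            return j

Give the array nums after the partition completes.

2 2 2 7 7 4 4 7 7 4 7 2

pivot=2
j stops at 11 (2), i stops at 0 (2); swap ⇒ 2 7 7 7 7 4 4 2 2 4 7 2
j stops at 8 (2), i stops at 1 (7); swap ⇒ 2 2 7 7 7 4 4 2 7 4 7 2
j stops at 7 (2), i stops at 2 (7); swap ⇒ 2 2 2 7 7 4 4 7 7 4 7 2
j stops at 2, i stops at 3; i≥j ⇒ return 2. nums=2 2 2 7 7 4 4 7 7 4 7 2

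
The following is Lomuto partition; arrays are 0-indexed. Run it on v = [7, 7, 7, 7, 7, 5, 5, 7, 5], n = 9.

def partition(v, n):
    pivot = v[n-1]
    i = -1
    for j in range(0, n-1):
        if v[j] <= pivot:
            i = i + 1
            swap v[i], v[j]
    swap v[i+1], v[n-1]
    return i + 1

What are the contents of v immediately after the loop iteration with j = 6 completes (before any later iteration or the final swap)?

pivot = v[8] = 5; i = -1
j=0: v[0]=7 > 5 → no swap
j=1: v[1]=7 > 5 → no swap
j=2: v[2]=7 > 5 → no swap
j=3: v[3]=7 > 5 → no swap
j=4: v[4]=7 > 5 → no swap
j=5: v[5]=5 ≤ 5 → i=0, swap v[0],v[5] → [5, 7, 7, 7, 7, 7, 5, 7, 5]
j=6: v[6]=5 ≤ 5 → i=1, swap v[1],v[6] → [5, 5, 7, 7, 7, 7, 7, 7, 5]
(after j=6) v = [5, 5, 7, 7, 7, 7, 7, 7, 5]

[5, 5, 7, 7, 7, 7, 7, 7, 5]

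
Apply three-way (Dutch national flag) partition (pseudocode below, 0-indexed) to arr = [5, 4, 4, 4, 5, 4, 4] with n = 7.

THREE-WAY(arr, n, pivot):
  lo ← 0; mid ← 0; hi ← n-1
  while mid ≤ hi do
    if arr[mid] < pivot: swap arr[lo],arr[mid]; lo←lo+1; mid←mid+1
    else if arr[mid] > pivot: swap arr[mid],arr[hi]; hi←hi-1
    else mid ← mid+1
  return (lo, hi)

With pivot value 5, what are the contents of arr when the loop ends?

[4, 4, 4, 4, 4, 5, 5]

pivot = 5; lo=0, mid=0, hi=6
arr[mid]=5=5: mid=1
arr[mid]=4<5: swap arr[0],arr[1]; lo=1,mid=2 → [4, 5, 4, 4, 5, 4, 4]
arr[mid]=4<5: swap arr[1],arr[2]; lo=2,mid=3 → [4, 4, 5, 4, 5, 4, 4]
arr[mid]=4<5: swap arr[2],arr[3]; lo=3,mid=4 → [4, 4, 4, 5, 5, 4, 4]
arr[mid]=5=5: mid=5
arr[mid]=4<5: swap arr[3],arr[5]; lo=4,mid=6 → [4, 4, 4, 4, 5, 5, 4]
arr[mid]=4<5: swap arr[4],arr[6]; lo=5,mid=7 → [4, 4, 4, 4, 4, 5, 5]
end: lo=5, hi=6; arr = [4, 4, 4, 4, 4, 5, 5]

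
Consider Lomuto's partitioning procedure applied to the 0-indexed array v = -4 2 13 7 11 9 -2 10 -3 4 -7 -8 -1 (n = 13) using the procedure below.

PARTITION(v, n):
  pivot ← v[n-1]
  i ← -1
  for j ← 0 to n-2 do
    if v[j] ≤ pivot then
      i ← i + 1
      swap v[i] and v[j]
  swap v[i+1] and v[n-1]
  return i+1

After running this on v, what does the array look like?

-4 -2 -3 -7 -8 -1 2 10 13 4 7 11 9

pivot = v[12] = -1; i = -1
j=0: v[0]=-4 ≤ -1 → i=0, swap v[0],v[0] (no change) → -4 2 13 7 11 9 -2 10 -3 4 -7 -8 -1
j=1: v[1]=2 > -1 → no swap
j=2: v[2]=13 > -1 → no swap
j=3: v[3]=7 > -1 → no swap
j=4: v[4]=11 > -1 → no swap
j=5: v[5]=9 > -1 → no swap
j=6: v[6]=-2 ≤ -1 → i=1, swap v[1],v[6] → -4 -2 13 7 11 9 2 10 -3 4 -7 -8 -1
j=7: v[7]=10 > -1 → no swap
j=8: v[8]=-3 ≤ -1 → i=2, swap v[2],v[8] → -4 -2 -3 7 11 9 2 10 13 4 -7 -8 -1
j=9: v[9]=4 > -1 → no swap
j=10: v[10]=-7 ≤ -1 → i=3, swap v[3],v[10] → -4 -2 -3 -7 11 9 2 10 13 4 7 -8 -1
j=11: v[11]=-8 ≤ -1 → i=4, swap v[4],v[11] → -4 -2 -3 -7 -8 9 2 10 13 4 7 11 -1
final swap v[5],v[12] → -4 -2 -3 -7 -8 -1 2 10 13 4 7 11 9; return 5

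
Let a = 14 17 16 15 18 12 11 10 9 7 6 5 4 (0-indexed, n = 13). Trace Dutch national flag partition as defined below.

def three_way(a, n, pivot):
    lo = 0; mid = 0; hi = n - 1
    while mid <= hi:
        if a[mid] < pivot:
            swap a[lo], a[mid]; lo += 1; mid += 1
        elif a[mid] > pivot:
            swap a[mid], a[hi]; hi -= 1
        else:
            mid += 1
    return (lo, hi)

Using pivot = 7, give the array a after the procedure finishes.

4 5 6 7 12 11 10 9 18 15 16 17 14

pivot = 7; lo=0, mid=0, hi=12
a[mid]=14>7: swap a[0],a[12]; hi=11 → 4 17 16 15 18 12 11 10 9 7 6 5 14
a[mid]=4<7: swap a[0],a[0]; lo=1,mid=1 → 4 17 16 15 18 12 11 10 9 7 6 5 14
a[mid]=17>7: swap a[1],a[11]; hi=10 → 4 5 16 15 18 12 11 10 9 7 6 17 14
a[mid]=5<7: swap a[1],a[1]; lo=2,mid=2 → 4 5 16 15 18 12 11 10 9 7 6 17 14
a[mid]=16>7: swap a[2],a[10]; hi=9 → 4 5 6 15 18 12 11 10 9 7 16 17 14
a[mid]=6<7: swap a[2],a[2]; lo=3,mid=3 → 4 5 6 15 18 12 11 10 9 7 16 17 14
a[mid]=15>7: swap a[3],a[9]; hi=8 → 4 5 6 7 18 12 11 10 9 15 16 17 14
a[mid]=7=7: mid=4
a[mid]=18>7: swap a[4],a[8]; hi=7 → 4 5 6 7 9 12 11 10 18 15 16 17 14
a[mid]=9>7: swap a[4],a[7]; hi=6 → 4 5 6 7 10 12 11 9 18 15 16 17 14
a[mid]=10>7: swap a[4],a[6]; hi=5 → 4 5 6 7 11 12 10 9 18 15 16 17 14
a[mid]=11>7: swap a[4],a[5]; hi=4 → 4 5 6 7 12 11 10 9 18 15 16 17 14
a[mid]=12>7: swap a[4],a[4]; hi=3 → 4 5 6 7 12 11 10 9 18 15 16 17 14
end: lo=3, hi=3; a = 4 5 6 7 12 11 10 9 18 15 16 17 14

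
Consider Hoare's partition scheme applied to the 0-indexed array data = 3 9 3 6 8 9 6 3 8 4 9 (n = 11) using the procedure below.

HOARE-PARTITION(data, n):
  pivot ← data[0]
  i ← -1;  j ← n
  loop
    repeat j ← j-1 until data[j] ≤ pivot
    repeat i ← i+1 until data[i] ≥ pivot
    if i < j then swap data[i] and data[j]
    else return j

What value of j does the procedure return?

1

pivot = data[0] = 3; i = -1, j = 11
j→7 (data[7]=3≤3), i→0 (data[0]=3≥3); i<j, swap → 3 9 3 6 8 9 6 3 8 4 9
j→2 (data[2]=3≤3), i→1 (data[1]=9≥3); i<j, swap → 3 3 9 6 8 9 6 3 8 4 9
j→1, i→2; i≥j, return j=1. data = 3 3 9 6 8 9 6 3 8 4 9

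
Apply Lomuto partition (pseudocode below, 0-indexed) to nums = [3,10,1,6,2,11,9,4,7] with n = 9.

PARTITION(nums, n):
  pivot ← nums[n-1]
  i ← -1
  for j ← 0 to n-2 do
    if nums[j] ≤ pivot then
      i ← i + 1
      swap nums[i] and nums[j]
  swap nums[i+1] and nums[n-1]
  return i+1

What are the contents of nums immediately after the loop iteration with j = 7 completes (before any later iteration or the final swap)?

pivot=7, i=-1
j=0: 3≤7, i=0, swap(0,0) ⇒ [3,10,1,6,2,11,9,4,7]
j=1: 10>7, skip
j=2: 1≤7, i=1, swap(1,2) ⇒ [3,1,10,6,2,11,9,4,7]
j=3: 6≤7, i=2, swap(2,3) ⇒ [3,1,6,10,2,11,9,4,7]
j=4: 2≤7, i=3, swap(3,4) ⇒ [3,1,6,2,10,11,9,4,7]
j=5: 11>7, skip
j=6: 9>7, skip
j=7: 4≤7, i=4, swap(4,7) ⇒ [3,1,6,2,4,11,9,10,7]
(after j=7) nums = [3,1,6,2,4,11,9,10,7]

[3,1,6,2,4,11,9,10,7]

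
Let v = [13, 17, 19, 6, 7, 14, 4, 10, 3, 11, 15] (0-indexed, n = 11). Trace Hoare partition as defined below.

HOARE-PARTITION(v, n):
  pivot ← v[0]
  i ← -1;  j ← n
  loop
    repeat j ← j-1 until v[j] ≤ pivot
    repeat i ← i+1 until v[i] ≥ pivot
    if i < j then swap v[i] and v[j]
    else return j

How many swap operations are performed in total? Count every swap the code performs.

pivot = v[0] = 13; i = -1, j = 11
j→9 (v[9]=11≤13), i→0 (v[0]=13≥13); i<j, swap → [11, 17, 19, 6, 7, 14, 4, 10, 3, 13, 15]
j→8 (v[8]=3≤13), i→1 (v[1]=17≥13); i<j, swap → [11, 3, 19, 6, 7, 14, 4, 10, 17, 13, 15]
j→7 (v[7]=10≤13), i→2 (v[2]=19≥13); i<j, swap → [11, 3, 10, 6, 7, 14, 4, 19, 17, 13, 15]
j→6 (v[6]=4≤13), i→5 (v[5]=14≥13); i<j, swap → [11, 3, 10, 6, 7, 4, 14, 19, 17, 13, 15]
j→5, i→6; i≥j, return j=5. v = [11, 3, 10, 6, 7, 4, 14, 19, 17, 13, 15]

4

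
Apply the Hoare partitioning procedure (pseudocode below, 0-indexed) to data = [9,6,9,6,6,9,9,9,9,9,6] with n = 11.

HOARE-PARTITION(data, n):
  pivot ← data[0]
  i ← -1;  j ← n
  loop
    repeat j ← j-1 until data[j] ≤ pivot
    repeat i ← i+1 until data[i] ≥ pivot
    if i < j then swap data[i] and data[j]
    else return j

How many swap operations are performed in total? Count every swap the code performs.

pivot=9
j stops at 10 (6), i stops at 0 (9); swap ⇒ [6,6,9,6,6,9,9,9,9,9,9]
j stops at 9 (9), i stops at 2 (9); swap ⇒ [6,6,9,6,6,9,9,9,9,9,9]
j stops at 8 (9), i stops at 5 (9); swap ⇒ [6,6,9,6,6,9,9,9,9,9,9]
j stops at 7 (9), i stops at 6 (9); swap ⇒ [6,6,9,6,6,9,9,9,9,9,9]
j stops at 6, i stops at 7; i≥j ⇒ return 6. data=[6,6,9,6,6,9,9,9,9,9,9]

4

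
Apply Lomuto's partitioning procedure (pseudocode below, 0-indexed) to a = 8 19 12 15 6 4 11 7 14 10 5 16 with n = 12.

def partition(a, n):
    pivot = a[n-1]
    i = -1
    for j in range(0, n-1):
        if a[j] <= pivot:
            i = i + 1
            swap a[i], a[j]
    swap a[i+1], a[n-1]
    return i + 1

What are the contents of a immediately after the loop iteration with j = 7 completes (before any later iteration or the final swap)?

8 12 15 6 4 11 7 19 14 10 5 16

pivot=16, i=-1
j=0: 8≤16, i=0, swap(0,0) ⇒ 8 19 12 15 6 4 11 7 14 10 5 16
j=1: 19>16, skip
j=2: 12≤16, i=1, swap(1,2) ⇒ 8 12 19 15 6 4 11 7 14 10 5 16
j=3: 15≤16, i=2, swap(2,3) ⇒ 8 12 15 19 6 4 11 7 14 10 5 16
j=4: 6≤16, i=3, swap(3,4) ⇒ 8 12 15 6 19 4 11 7 14 10 5 16
j=5: 4≤16, i=4, swap(4,5) ⇒ 8 12 15 6 4 19 11 7 14 10 5 16
j=6: 11≤16, i=5, swap(5,6) ⇒ 8 12 15 6 4 11 19 7 14 10 5 16
j=7: 7≤16, i=6, swap(6,7) ⇒ 8 12 15 6 4 11 7 19 14 10 5 16
(after j=7) a = 8 12 15 6 4 11 7 19 14 10 5 16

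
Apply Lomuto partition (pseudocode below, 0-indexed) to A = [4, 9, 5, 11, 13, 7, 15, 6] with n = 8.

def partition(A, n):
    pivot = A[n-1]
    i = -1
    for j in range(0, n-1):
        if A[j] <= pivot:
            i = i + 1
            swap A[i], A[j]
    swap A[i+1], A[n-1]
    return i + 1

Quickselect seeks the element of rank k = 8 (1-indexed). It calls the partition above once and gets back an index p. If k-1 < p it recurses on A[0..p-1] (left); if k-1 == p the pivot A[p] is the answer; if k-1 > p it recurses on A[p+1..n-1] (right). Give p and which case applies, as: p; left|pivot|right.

pivot = A[7] = 6; i = -1
j=0: A[0]=4 ≤ 6 → i=0, swap A[0],A[0] (no change) → [4, 9, 5, 11, 13, 7, 15, 6]
j=1: A[1]=9 > 6 → no swap
j=2: A[2]=5 ≤ 6 → i=1, swap A[1],A[2] → [4, 5, 9, 11, 13, 7, 15, 6]
j=3: A[3]=11 > 6 → no swap
j=4: A[4]=13 > 6 → no swap
j=5: A[5]=7 > 6 → no swap
j=6: A[6]=15 > 6 → no swap
final swap A[2],A[7] → [4, 5, 6, 11, 13, 7, 15, 9]; return 2
p = 2; k-1 = 7 > 2 ⇒ right

2; right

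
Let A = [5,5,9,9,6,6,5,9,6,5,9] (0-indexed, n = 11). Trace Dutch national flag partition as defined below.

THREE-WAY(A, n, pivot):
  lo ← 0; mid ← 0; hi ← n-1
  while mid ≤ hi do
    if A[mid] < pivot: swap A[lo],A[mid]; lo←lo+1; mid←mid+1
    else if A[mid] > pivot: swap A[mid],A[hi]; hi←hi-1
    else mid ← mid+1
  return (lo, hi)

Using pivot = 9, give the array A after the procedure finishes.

lo=0 mid=0 hi=10
5<9: swap(0,0), lo=1 mid=1 ⇒ [5,5,9,9,6,6,5,9,6,5,9]
5<9: swap(1,1), lo=2 mid=2 ⇒ [5,5,9,9,6,6,5,9,6,5,9]
9=9: mid=3
9=9: mid=4
6<9: swap(2,4), lo=3 mid=5 ⇒ [5,5,6,9,9,6,5,9,6,5,9]
6<9: swap(3,5), lo=4 mid=6 ⇒ [5,5,6,6,9,9,5,9,6,5,9]
5<9: swap(4,6), lo=5 mid=7 ⇒ [5,5,6,6,5,9,9,9,6,5,9]
9=9: mid=8
6<9: swap(5,8), lo=6 mid=9 ⇒ [5,5,6,6,5,6,9,9,9,5,9]
5<9: swap(6,9), lo=7 mid=10 ⇒ [5,5,6,6,5,6,5,9,9,9,9]
9=9: mid=11
done. lo=7 hi=10; A=[5,5,6,6,5,6,5,9,9,9,9]

[5,5,6,6,5,6,5,9,9,9,9]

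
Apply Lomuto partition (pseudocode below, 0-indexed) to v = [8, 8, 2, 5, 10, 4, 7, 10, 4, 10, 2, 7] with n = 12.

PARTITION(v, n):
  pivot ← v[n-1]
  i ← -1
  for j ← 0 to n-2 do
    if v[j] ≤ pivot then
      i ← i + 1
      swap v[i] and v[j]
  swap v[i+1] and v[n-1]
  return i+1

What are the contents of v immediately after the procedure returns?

[2, 5, 4, 7, 4, 2, 7, 10, 10, 10, 8, 8]

pivot=7, i=-1
j=0: 8>7, skip
j=1: 8>7, skip
j=2: 2≤7, i=0, swap(0,2) ⇒ [2, 8, 8, 5, 10, 4, 7, 10, 4, 10, 2, 7]
j=3: 5≤7, i=1, swap(1,3) ⇒ [2, 5, 8, 8, 10, 4, 7, 10, 4, 10, 2, 7]
j=4: 10>7, skip
j=5: 4≤7, i=2, swap(2,5) ⇒ [2, 5, 4, 8, 10, 8, 7, 10, 4, 10, 2, 7]
j=6: 7≤7, i=3, swap(3,6) ⇒ [2, 5, 4, 7, 10, 8, 8, 10, 4, 10, 2, 7]
j=7: 10>7, skip
j=8: 4≤7, i=4, swap(4,8) ⇒ [2, 5, 4, 7, 4, 8, 8, 10, 10, 10, 2, 7]
j=9: 10>7, skip
j=10: 2≤7, i=5, swap(5,10) ⇒ [2, 5, 4, 7, 4, 2, 8, 10, 10, 10, 8, 7]
swap(6,11) ⇒ [2, 5, 4, 7, 4, 2, 7, 10, 10, 10, 8, 8]; return 6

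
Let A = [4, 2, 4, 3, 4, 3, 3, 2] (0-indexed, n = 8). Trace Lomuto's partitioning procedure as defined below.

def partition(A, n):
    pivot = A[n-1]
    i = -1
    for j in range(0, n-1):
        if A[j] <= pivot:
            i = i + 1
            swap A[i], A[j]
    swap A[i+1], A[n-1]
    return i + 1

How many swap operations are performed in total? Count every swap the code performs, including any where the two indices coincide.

pivot = A[7] = 2; i = -1
j=0: A[0]=4 > 2 → no swap
j=1: A[1]=2 ≤ 2 → i=0, swap A[0],A[1] → [2, 4, 4, 3, 4, 3, 3, 2]
j=2: A[2]=4 > 2 → no swap
j=3: A[3]=3 > 2 → no swap
j=4: A[4]=4 > 2 → no swap
j=5: A[5]=3 > 2 → no swap
j=6: A[6]=3 > 2 → no swap
final swap A[1],A[7] → [2, 2, 4, 3, 4, 3, 3, 4]; return 1

2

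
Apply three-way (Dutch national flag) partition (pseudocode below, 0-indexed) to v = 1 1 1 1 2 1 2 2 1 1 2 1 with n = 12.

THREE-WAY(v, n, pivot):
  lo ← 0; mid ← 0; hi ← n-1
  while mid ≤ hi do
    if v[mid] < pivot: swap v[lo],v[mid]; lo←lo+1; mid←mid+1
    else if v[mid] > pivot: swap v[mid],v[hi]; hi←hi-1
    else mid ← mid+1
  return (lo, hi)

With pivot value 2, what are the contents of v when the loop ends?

1 1 1 1 1 1 1 1 2 2 2 2

pivot = 2; lo=0, mid=0, hi=11
v[mid]=1<2: swap v[0],v[0]; lo=1,mid=1 → 1 1 1 1 2 1 2 2 1 1 2 1
v[mid]=1<2: swap v[1],v[1]; lo=2,mid=2 → 1 1 1 1 2 1 2 2 1 1 2 1
v[mid]=1<2: swap v[2],v[2]; lo=3,mid=3 → 1 1 1 1 2 1 2 2 1 1 2 1
v[mid]=1<2: swap v[3],v[3]; lo=4,mid=4 → 1 1 1 1 2 1 2 2 1 1 2 1
v[mid]=2=2: mid=5
v[mid]=1<2: swap v[4],v[5]; lo=5,mid=6 → 1 1 1 1 1 2 2 2 1 1 2 1
v[mid]=2=2: mid=7
v[mid]=2=2: mid=8
v[mid]=1<2: swap v[5],v[8]; lo=6,mid=9 → 1 1 1 1 1 1 2 2 2 1 2 1
v[mid]=1<2: swap v[6],v[9]; lo=7,mid=10 → 1 1 1 1 1 1 1 2 2 2 2 1
v[mid]=2=2: mid=11
v[mid]=1<2: swap v[7],v[11]; lo=8,mid=12 → 1 1 1 1 1 1 1 1 2 2 2 2
end: lo=8, hi=11; v = 1 1 1 1 1 1 1 1 2 2 2 2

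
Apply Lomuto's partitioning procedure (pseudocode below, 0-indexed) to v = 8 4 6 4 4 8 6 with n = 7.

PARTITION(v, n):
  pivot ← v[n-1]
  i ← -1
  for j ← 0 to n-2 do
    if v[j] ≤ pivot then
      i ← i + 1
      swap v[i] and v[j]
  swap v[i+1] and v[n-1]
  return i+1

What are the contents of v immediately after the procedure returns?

pivot = v[6] = 6; i = -1
j=0: v[0]=8 > 6 → no swap
j=1: v[1]=4 ≤ 6 → i=0, swap v[0],v[1] → 4 8 6 4 4 8 6
j=2: v[2]=6 ≤ 6 → i=1, swap v[1],v[2] → 4 6 8 4 4 8 6
j=3: v[3]=4 ≤ 6 → i=2, swap v[2],v[3] → 4 6 4 8 4 8 6
j=4: v[4]=4 ≤ 6 → i=3, swap v[3],v[4] → 4 6 4 4 8 8 6
j=5: v[5]=8 > 6 → no swap
final swap v[4],v[6] → 4 6 4 4 6 8 8; return 4

4 6 4 4 6 8 8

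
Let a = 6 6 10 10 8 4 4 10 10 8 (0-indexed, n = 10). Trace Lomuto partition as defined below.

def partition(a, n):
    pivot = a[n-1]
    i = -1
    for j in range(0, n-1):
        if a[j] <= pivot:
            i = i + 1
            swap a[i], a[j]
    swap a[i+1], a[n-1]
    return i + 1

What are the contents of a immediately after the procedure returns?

pivot = a[9] = 8; i = -1
j=0: a[0]=6 ≤ 8 → i=0, swap a[0],a[0] (no change) → 6 6 10 10 8 4 4 10 10 8
j=1: a[1]=6 ≤ 8 → i=1, swap a[1],a[1] (no change) → 6 6 10 10 8 4 4 10 10 8
j=2: a[2]=10 > 8 → no swap
j=3: a[3]=10 > 8 → no swap
j=4: a[4]=8 ≤ 8 → i=2, swap a[2],a[4] → 6 6 8 10 10 4 4 10 10 8
j=5: a[5]=4 ≤ 8 → i=3, swap a[3],a[5] → 6 6 8 4 10 10 4 10 10 8
j=6: a[6]=4 ≤ 8 → i=4, swap a[4],a[6] → 6 6 8 4 4 10 10 10 10 8
j=7: a[7]=10 > 8 → no swap
j=8: a[8]=10 > 8 → no swap
final swap a[5],a[9] → 6 6 8 4 4 8 10 10 10 10; return 5

6 6 8 4 4 8 10 10 10 10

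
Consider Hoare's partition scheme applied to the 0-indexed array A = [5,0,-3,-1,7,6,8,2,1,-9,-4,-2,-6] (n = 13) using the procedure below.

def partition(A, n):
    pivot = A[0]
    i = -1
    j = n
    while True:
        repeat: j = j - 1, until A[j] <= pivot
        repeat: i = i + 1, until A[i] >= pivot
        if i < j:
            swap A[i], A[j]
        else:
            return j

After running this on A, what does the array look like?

[-6,0,-3,-1,-2,-4,-9,2,1,8,6,7,5]

pivot=5
j stops at 12 (-6), i stops at 0 (5); swap ⇒ [-6,0,-3,-1,7,6,8,2,1,-9,-4,-2,5]
j stops at 11 (-2), i stops at 4 (7); swap ⇒ [-6,0,-3,-1,-2,6,8,2,1,-9,-4,7,5]
j stops at 10 (-4), i stops at 5 (6); swap ⇒ [-6,0,-3,-1,-2,-4,8,2,1,-9,6,7,5]
j stops at 9 (-9), i stops at 6 (8); swap ⇒ [-6,0,-3,-1,-2,-4,-9,2,1,8,6,7,5]
j stops at 8, i stops at 9; i≥j ⇒ return 8. A=[-6,0,-3,-1,-2,-4,-9,2,1,8,6,7,5]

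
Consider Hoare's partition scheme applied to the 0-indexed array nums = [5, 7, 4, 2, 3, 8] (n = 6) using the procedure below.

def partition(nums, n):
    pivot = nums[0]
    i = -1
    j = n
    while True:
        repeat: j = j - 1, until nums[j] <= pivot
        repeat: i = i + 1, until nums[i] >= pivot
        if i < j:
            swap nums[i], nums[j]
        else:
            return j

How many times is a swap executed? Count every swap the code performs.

pivot = nums[0] = 5; i = -1, j = 6
j→4 (nums[4]=3≤5), i→0 (nums[0]=5≥5); i<j, swap → [3, 7, 4, 2, 5, 8]
j→3 (nums[3]=2≤5), i→1 (nums[1]=7≥5); i<j, swap → [3, 2, 4, 7, 5, 8]
j→2, i→3; i≥j, return j=2. nums = [3, 2, 4, 7, 5, 8]

2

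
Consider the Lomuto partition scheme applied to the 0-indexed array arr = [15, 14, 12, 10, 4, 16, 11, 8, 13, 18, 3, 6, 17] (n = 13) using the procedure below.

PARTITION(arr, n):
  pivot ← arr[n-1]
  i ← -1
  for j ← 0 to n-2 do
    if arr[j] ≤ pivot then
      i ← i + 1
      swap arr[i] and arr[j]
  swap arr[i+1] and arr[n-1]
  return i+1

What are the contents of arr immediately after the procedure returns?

[15, 14, 12, 10, 4, 16, 11, 8, 13, 3, 6, 17, 18]

pivot=17, i=-1
j=0: 15≤17, i=0, swap(0,0) ⇒ [15, 14, 12, 10, 4, 16, 11, 8, 13, 18, 3, 6, 17]
j=1: 14≤17, i=1, swap(1,1) ⇒ [15, 14, 12, 10, 4, 16, 11, 8, 13, 18, 3, 6, 17]
j=2: 12≤17, i=2, swap(2,2) ⇒ [15, 14, 12, 10, 4, 16, 11, 8, 13, 18, 3, 6, 17]
j=3: 10≤17, i=3, swap(3,3) ⇒ [15, 14, 12, 10, 4, 16, 11, 8, 13, 18, 3, 6, 17]
j=4: 4≤17, i=4, swap(4,4) ⇒ [15, 14, 12, 10, 4, 16, 11, 8, 13, 18, 3, 6, 17]
j=5: 16≤17, i=5, swap(5,5) ⇒ [15, 14, 12, 10, 4, 16, 11, 8, 13, 18, 3, 6, 17]
j=6: 11≤17, i=6, swap(6,6) ⇒ [15, 14, 12, 10, 4, 16, 11, 8, 13, 18, 3, 6, 17]
j=7: 8≤17, i=7, swap(7,7) ⇒ [15, 14, 12, 10, 4, 16, 11, 8, 13, 18, 3, 6, 17]
j=8: 13≤17, i=8, swap(8,8) ⇒ [15, 14, 12, 10, 4, 16, 11, 8, 13, 18, 3, 6, 17]
j=9: 18>17, skip
j=10: 3≤17, i=9, swap(9,10) ⇒ [15, 14, 12, 10, 4, 16, 11, 8, 13, 3, 18, 6, 17]
j=11: 6≤17, i=10, swap(10,11) ⇒ [15, 14, 12, 10, 4, 16, 11, 8, 13, 3, 6, 18, 17]
swap(11,12) ⇒ [15, 14, 12, 10, 4, 16, 11, 8, 13, 3, 6, 17, 18]; return 11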